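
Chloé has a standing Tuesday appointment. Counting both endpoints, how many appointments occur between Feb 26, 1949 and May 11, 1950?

Feb 26, 1949 is a Saturday.
From Feb 26, 1949 to May 11, 1950 is 440 days inclusive.
440 = 7 × 62 + 6, so there are 62 full weeks plus 6 extra days.
Each full week contributes one Tuesday: 62 so far.
The 6 extra days are Sat, Sun, Mon, Tue, Wed, Thu — 1 of them qualifies.
Total: 62 + 1 = 63.

63 Tuesdays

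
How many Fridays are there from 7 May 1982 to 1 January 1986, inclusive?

191 Fridays

7 May 1982 is a Friday.
From 7 May 1982 to 1 January 1986 is 1336 days inclusive.
1336 = 7 × 190 + 6, so there are 190 full weeks plus 6 extra days.
Each full week contributes one Friday: 190 so far.
The 6 extra days are Friday, Saturday, Sunday, Monday, Tuesday, Wednesday — 1 of them qualifies.
Total: 190 + 1 = 191.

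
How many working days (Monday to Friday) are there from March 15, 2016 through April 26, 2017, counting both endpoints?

March 15, 2016 is a Tuesday.
From March 15, 2016 to April 26, 2017 is 408 days inclusive.
408 = 7 × 58 + 2, so there are 58 full weeks plus 2 extra days.
Each full week contributes 5 weekdays (Mon–Fri): 58 × 5 = 290.
The 2 extra days are Tuesday, Wednesday — 2 of them qualify.
Total: 290 + 2 = 292.

292 weekdays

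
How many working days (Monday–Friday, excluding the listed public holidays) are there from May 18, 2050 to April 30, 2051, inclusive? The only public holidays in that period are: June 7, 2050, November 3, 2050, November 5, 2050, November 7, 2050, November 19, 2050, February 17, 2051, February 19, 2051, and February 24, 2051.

May 18, 2050 is a Wednesday.
That's 348 days from start to end, counting both.
348 = 7 × 49 + 5, so there are 49 full weeks plus 5 extra days.
Each full week contributes 5 weekdays (Mon–Fri): 49 × 5 = 245.
The 5 extra days are Wed, Thu, Fri, Sat, Sun — 3 of them qualify.
Total: 245 + 3 = 248.
Holidays: June 7, 2050 (Tue); November 3, 2050 (Thu); November 5, 2050 (Sat); November 7, 2050 (Mon); November 19, 2050 (Sat); February 17, 2051 (Fri); February 19, 2051 (Sun); February 24, 2051 (Fri).
5 of the 8 holidays fall on weekdays; the rest are weekends and were already excluded.
Business days: 248 − 5 = 243.

243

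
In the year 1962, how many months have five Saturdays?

A month has five Saturdays exactly when Saturday falls within its first (length − 28) days.
Jan: 31 days, starts Mon → 5 of Mon, Tue, Wed
Feb: 28 days, starts Thu → 5 of (none)
Mar: 31 days, starts Thu → 5 of Thu, Fri, Sat ✓
Apr: 30 days, starts Sun → 5 of Sun, Mon
May: 31 days, starts Tue → 5 of Tue, Wed, Thu
Jun: 30 days, starts Fri → 5 of Fri, Sat ✓
Jul: 31 days, starts Sun → 5 of Sun, Mon, Tue
Aug: 31 days, starts Wed → 5 of Wed, Thu, Fri
Sep: 30 days, starts Sat → 5 of Sat, Sun ✓
Oct: 31 days, starts Mon → 5 of Mon, Tue, Wed
Nov: 30 days, starts Thu → 5 of Thu, Fri
Dec: 31 days, starts Sat → 5 of Sat, Sun, Mon ✓
Months with five Saturdays: Mar, Jun, Sep, Dec.

4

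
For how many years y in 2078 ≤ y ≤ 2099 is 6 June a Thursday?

Day of week of June 6 in each year:
2078: Mon, 2079: Tue, 2080: Thu ✓, 2081: Fri, 2082: Sat, 2083: Sun, 2084: Tue, 2085: Wed, 2086: Thu ✓, 2087: Fri, 2088: Sun, 2089: Mon, 2090: Tue, 2091: Wed, 2092: Fri, 2093: Sat, 2094: Sun, 2095: Mon, 2096: Wed, 2097: Thu ✓, 2098: Fri, 2099: Sat
Thursdays: 2080, 2086, 2097.

3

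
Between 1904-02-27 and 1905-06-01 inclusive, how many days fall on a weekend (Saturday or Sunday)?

132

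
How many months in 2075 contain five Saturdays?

A month has five Saturdays exactly when Saturday falls within its first (length − 28) days.
Jan: 31 days, starts Tue → 5 of Tue, Wed, Thu
Feb: 28 days, starts Fri → 5 of (none)
Mar: 31 days, starts Fri → 5 of Fri, Sat, Sun ✓
Apr: 30 days, starts Mon → 5 of Mon, Tue
May: 31 days, starts Wed → 5 of Wed, Thu, Fri
Jun: 30 days, starts Sat → 5 of Sat, Sun ✓
Jul: 31 days, starts Mon → 5 of Mon, Tue, Wed
Aug: 31 days, starts Thu → 5 of Thu, Fri, Sat ✓
Sep: 30 days, starts Sun → 5 of Sun, Mon
Oct: 31 days, starts Tue → 5 of Tue, Wed, Thu
Nov: 30 days, starts Fri → 5 of Fri, Sat ✓
Dec: 31 days, starts Sun → 5 of Sun, Mon, Tue
Months with five Saturdays: Mar, Jun, Aug, Nov.

4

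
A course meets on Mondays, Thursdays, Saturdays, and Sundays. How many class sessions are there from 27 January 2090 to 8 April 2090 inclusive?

27 January 2090 is a Friday.
The range spans 72 days (inclusive of both endpoints).
72 = 7 × 10 + 2, so there are 10 full weeks plus 2 extra days.
Each full week contributes 4 days from the set (Mon, Thu, Sat, Sun): 10 × 4 = 40.
The 2 extra days are Fri, Sat — 1 of them qualifies.
Total: 40 + 1 = 41.

41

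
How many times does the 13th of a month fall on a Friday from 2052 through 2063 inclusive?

Friday-the-13ths by year:
2052: Sep, Dec
2053: Jun
2054: Feb, Mar, Nov
2055: Aug
2056: Oct
2057: Apr, Jul
2058: Sep, Dec
2059: Jun
2060: Feb, Aug
2061: May
2062: Jan, Oct
2063: Apr, Jul

20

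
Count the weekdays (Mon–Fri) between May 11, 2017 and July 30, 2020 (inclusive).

May 11, 2017 is a Thursday.
From May 11, 2017 to July 30, 2020 is 1177 days inclusive.
1177 = 7 × 168 + 1, so there are 168 full weeks plus 1 extra day.
Each full week contributes 5 weekdays (Mon–Fri): 168 × 5 = 840.
The 1 extra day is Thursday — 1 of them qualifies.
Total: 840 + 1 = 841.

841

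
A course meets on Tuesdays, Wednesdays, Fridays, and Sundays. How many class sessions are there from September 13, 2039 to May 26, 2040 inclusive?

September 13, 2039 is a Tuesday.
The range spans 257 days (inclusive of both endpoints).
257 = 7 × 36 + 5, so there are 36 full weeks plus 5 extra days.
Each full week contributes 4 days from the set (Tue, Wed, Fri, Sun): 36 × 4 = 144.
The 5 extra days are Tuesday, Wednesday, Thursday, Friday, Saturday — 3 of them qualify.
Total: 144 + 3 = 147.

147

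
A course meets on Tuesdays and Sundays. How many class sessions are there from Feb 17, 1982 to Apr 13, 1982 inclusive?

16

Feb 17, 1982 is a Wednesday.
The range spans 56 days (inclusive of both endpoints).
56 = 7 × 8, so the span is exactly 8 full weeks.
Each full week contributes 2 days from the set (Tue, Sun): 8 × 2 = 16.
Total: 16.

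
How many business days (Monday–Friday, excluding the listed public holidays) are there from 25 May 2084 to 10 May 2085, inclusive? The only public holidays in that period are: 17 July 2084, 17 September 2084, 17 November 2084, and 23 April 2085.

25 May 2084 is a Thursday.
The range spans 351 days (inclusive of both endpoints).
351 = 7 × 50 + 1, so there are 50 full weeks plus 1 extra day.
Each full week contributes 5 weekdays (Mon–Fri): 50 × 5 = 250.
The 1 extra day is Thursday — 1 of them qualifies.
Total: 250 + 1 = 251.
Holidays: 17 July 2084 (Mon); 17 September 2084 (Sun); 17 November 2084 (Fri); 23 April 2085 (Mon).
3 of the 4 holidays fall on weekdays; the rest are weekends and were already excluded.
Business days: 251 − 3 = 248.

248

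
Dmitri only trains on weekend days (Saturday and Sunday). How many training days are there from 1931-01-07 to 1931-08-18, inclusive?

1931-01-07 is a Wednesday.
That's 224 days from start to end, counting both.
224 = 7 × 32, so the span is exactly 32 full weeks.
Each full week contributes 2 weekend days (Sat, Sun): 32 × 2 = 64.

64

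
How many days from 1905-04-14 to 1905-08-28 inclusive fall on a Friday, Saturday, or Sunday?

60

1905-04-14 is a Friday.
That's 137 days from start to end, counting both.
137 = 7 × 19 + 4, so there are 19 full weeks plus 4 extra days.
Each full week contributes 3 days from the set (Fri, Sat, Sun): 19 × 3 = 57.
The 4 extra days are Fri, Sat, Sun, Mon — 3 of them qualify.
Total: 57 + 3 = 60.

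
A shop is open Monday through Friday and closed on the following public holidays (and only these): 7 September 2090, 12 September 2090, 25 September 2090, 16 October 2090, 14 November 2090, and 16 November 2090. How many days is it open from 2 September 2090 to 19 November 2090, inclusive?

49

2 September 2090 is a Saturday.
That's 79 days from start to end, counting both.
79 = 7 × 11 + 2, so there are 11 full weeks plus 2 extra days.
Each full week contributes 5 weekdays (Mon–Fri): 11 × 5 = 55.
The 2 extra days are Saturday, Sunday — none qualify.
Total: 55 + 0 = 55.
Holidays: 7 September 2090 (Thu); 12 September 2090 (Tue); 25 September 2090 (Mon); 16 October 2090 (Mon); 14 November 2090 (Tue); 16 November 2090 (Thu).
All 6 holidays fall on weekdays, so subtract 6.
Business days: 55 − 6 = 49.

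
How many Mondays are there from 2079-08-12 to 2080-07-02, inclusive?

47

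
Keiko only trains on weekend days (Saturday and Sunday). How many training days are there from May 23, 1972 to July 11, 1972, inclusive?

14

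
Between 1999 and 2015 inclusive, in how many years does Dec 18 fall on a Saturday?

Day of week of December 18 in each year:
1999: Sat ✓, 2000: Mon, 2001: Tue, 2002: Wed, 2003: Thu, 2004: Sat ✓, 2005: Sun, 2006: Mon, 2007: Tue, 2008: Thu, 2009: Fri, 2010: Sat ✓, 2011: Sun, 2012: Tue, 2013: Wed, 2014: Thu, 2015: Fri
Saturdays: 1999, 2004, 2010.

3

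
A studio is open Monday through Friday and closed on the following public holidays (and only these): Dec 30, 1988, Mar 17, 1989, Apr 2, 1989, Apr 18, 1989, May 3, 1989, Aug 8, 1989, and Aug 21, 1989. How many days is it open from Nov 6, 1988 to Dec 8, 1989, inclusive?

279

Nov 6, 1988 is a Sunday.
The range spans 398 days (inclusive of both endpoints).
398 = 7 × 56 + 6, so there are 56 full weeks plus 6 extra days.
Each full week contributes 5 weekdays (Mon–Fri): 56 × 5 = 280.
The 6 extra days are Sunday, Monday, Tuesday, Wednesday, Thursday, Friday — 5 of them qualify.
Total: 280 + 5 = 285.
Holidays: Dec 30, 1988 (Fri); Mar 17, 1989 (Fri); Apr 2, 1989 (Sun); Apr 18, 1989 (Tue); May 3, 1989 (Wed); Aug 8, 1989 (Tue); Aug 21, 1989 (Mon).
6 of the 7 holidays fall on weekdays; the rest are weekends and were already excluded.
Business days: 285 − 6 = 279.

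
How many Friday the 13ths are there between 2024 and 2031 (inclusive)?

13

Friday-the-13ths by year:
2024: Sep, Dec
2025: Jun
2026: Feb, Mar, Nov
2027: Aug
2028: Oct
2029: Apr, Jul
2030: Sep, Dec
2031: Jun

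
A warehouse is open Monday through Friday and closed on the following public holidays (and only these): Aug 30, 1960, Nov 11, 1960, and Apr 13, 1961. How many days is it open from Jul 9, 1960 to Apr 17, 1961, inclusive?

198 business days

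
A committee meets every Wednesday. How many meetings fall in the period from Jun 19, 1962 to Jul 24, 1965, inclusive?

162 Wednesdays

Jun 19, 1962 is a Tuesday.
The range spans 1132 days (inclusive of both endpoints).
1132 = 7 × 161 + 5, so there are 161 full weeks plus 5 extra days.
Each full week contributes one Wednesday: 161 so far.
The 5 extra days are Tuesday, Wednesday, Thursday, Friday, Saturday — 1 of them qualifies.
Total: 161 + 1 = 162.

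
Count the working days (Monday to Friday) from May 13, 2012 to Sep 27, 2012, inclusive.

May 13, 2012 is a Sunday.
The range spans 138 days (inclusive of both endpoints).
138 = 7 × 19 + 5, so there are 19 full weeks plus 5 extra days.
Each full week contributes 5 weekdays (Mon–Fri): 19 × 5 = 95.
The 5 extra days are Sun, Mon, Tue, Wed, Thu — 4 of them qualify.
Total: 95 + 4 = 99.

99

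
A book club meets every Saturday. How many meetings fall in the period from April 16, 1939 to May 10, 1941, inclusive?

108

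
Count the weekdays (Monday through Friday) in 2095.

260 weekdays

January 1, 2095 is a Saturday.
That's 365 days from start to end, counting both.
365 = 7 × 52 + 1, so there are 52 full weeks plus 1 extra day.
Each full week contributes 5 weekdays (Mon–Fri): 52 × 5 = 260.
The 1 extra day is Sat — none qualify.
Total: 260 + 0 = 260.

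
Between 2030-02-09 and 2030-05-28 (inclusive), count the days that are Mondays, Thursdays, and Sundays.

47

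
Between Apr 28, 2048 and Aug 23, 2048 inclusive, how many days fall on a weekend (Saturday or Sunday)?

34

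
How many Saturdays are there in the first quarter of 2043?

1 January 2043 is a Thursday.
That's 90 days from start to end, counting both.
90 = 7 × 12 + 6, so there are 12 full weeks plus 6 extra days.
Each full week contributes one Saturday: 12 so far.
The 6 extra days are Thu, Fri, Sat, Sun, Mon, Tue — 1 of them qualifies.
Total: 12 + 1 = 13.

13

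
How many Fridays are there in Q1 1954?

13

Jan 1, 1954 is a Friday.
That's 90 days from start to end, counting both.
90 = 7 × 12 + 6, so there are 12 full weeks plus 6 extra days.
Each full week contributes one Friday: 12 so far.
The 6 extra days are Fri, Sat, Sun, Mon, Tue, Wed — 1 of them qualifies.
Total: 12 + 1 = 13.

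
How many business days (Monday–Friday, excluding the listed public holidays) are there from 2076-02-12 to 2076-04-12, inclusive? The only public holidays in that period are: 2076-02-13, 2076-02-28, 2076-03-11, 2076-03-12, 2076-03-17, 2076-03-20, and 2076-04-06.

36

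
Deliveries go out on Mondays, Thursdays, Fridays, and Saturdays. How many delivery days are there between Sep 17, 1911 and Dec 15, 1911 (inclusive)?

Sep 17, 1911 is a Sunday.
From Sep 17, 1911 to Dec 15, 1911 is 90 days inclusive.
90 = 7 × 12 + 6, so there are 12 full weeks plus 6 extra days.
Each full week contributes 4 days from the set (Mon, Thu, Fri, Sat): 12 × 4 = 48.
The 6 extra days are Sun, Mon, Tue, Wed, Thu, Fri — 3 of them qualify.
Total: 48 + 3 = 51.

51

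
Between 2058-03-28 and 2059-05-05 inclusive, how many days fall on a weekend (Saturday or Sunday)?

2058-03-28 is a Thursday.
From 2058-03-28 to 2059-05-05 is 404 days inclusive.
404 = 7 × 57 + 5, so there are 57 full weeks plus 5 extra days.
Each full week contributes 2 weekend days (Sat, Sun): 57 × 2 = 114.
The 5 extra days are Thu, Fri, Sat, Sun, Mon — 2 of them qualify.
Total: 114 + 2 = 116.

116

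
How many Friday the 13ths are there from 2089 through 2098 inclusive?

Friday-the-13ths by year:
2089: May
2090: Jan, Oct
2091: Apr, Jul
2092: Jun
2093: Feb, Mar, Nov
2094: Aug
2095: May
2096: Jan, Apr, Jul
2097: Sep, Dec
2098: Jun

17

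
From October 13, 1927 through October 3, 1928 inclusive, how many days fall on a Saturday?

51 Saturdays

October 13, 1927 is a Thursday.
The range spans 357 days (inclusive of both endpoints).
357 = 7 × 51, so the span is exactly 51 full weeks.
Each full week contributes one Saturday: 51 so far.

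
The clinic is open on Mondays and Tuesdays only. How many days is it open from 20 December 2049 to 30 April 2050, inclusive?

20 December 2049 is a Monday.
The range spans 132 days (inclusive of both endpoints).
132 = 7 × 18 + 6, so there are 18 full weeks plus 6 extra days.
Each full week contributes 2 days from the set (Mon, Tue): 18 × 2 = 36.
The 6 extra days are Mon, Tue, Wed, Thu, Fri, Sat — 2 of them qualify.
Total: 36 + 2 = 38.

38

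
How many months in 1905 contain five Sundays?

A month has five Sundays exactly when Sunday falls within its first (length − 28) days.
Jan: 31 days, starts Sun → 5 of Sun, Mon, Tue ✓
Feb: 28 days, starts Wed → 5 of (none)
Mar: 31 days, starts Wed → 5 of Wed, Thu, Fri
Apr: 30 days, starts Sat → 5 of Sat, Sun ✓
May: 31 days, starts Mon → 5 of Mon, Tue, Wed
Jun: 30 days, starts Thu → 5 of Thu, Fri
Jul: 31 days, starts Sat → 5 of Sat, Sun, Mon ✓
Aug: 31 days, starts Tue → 5 of Tue, Wed, Thu
Sep: 30 days, starts Fri → 5 of Fri, Sat
Oct: 31 days, starts Sun → 5 of Sun, Mon, Tue ✓
Nov: 30 days, starts Wed → 5 of Wed, Thu
Dec: 31 days, starts Fri → 5 of Fri, Sat, Sun ✓
Months with five Sundays: Jan, Apr, Jul, Oct, Dec.

5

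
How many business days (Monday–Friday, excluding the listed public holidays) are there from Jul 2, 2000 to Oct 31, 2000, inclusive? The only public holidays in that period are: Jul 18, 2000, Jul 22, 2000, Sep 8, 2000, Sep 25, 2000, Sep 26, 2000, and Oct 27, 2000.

Jul 2, 2000 is a Sunday.
From Jul 2, 2000 to Oct 31, 2000 is 122 days inclusive.
122 = 7 × 17 + 3, so there are 17 full weeks plus 3 extra days.
Each full week contributes 5 weekdays (Mon–Fri): 17 × 5 = 85.
The 3 extra days are Sunday, Monday, Tuesday — 2 of them qualify.
Total: 85 + 2 = 87.
Holidays: Jul 18, 2000 (Tue); Jul 22, 2000 (Sat); Sep 8, 2000 (Fri); Sep 25, 2000 (Mon); Sep 26, 2000 (Tue); Oct 27, 2000 (Fri).
5 of the 6 holidays fall on weekdays; the rest are weekends and were already excluded.
Business days: 87 − 5 = 82.

82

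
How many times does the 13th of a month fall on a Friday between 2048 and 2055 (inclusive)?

13

Friday-the-13ths by year:
2048: Mar, Nov
2049: Aug
2050: May
2051: Jan, Oct
2052: Sep, Dec
2053: Jun
2054: Feb, Mar, Nov
2055: Aug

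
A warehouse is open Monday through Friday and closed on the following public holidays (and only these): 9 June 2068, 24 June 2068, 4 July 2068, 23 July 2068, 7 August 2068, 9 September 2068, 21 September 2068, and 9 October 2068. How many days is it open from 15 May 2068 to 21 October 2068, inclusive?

15 May 2068 is a Tuesday.
That's 160 days from start to end, counting both.
160 = 7 × 22 + 6, so there are 22 full weeks plus 6 extra days.
Each full week contributes 5 weekdays (Mon–Fri): 22 × 5 = 110.
The 6 extra days are Tue, Wed, Thu, Fri, Sat, Sun — 4 of them qualify.
Total: 110 + 4 = 114.
Holidays: 9 June 2068 (Sat); 24 June 2068 (Sun); 4 July 2068 (Wed); 23 July 2068 (Mon); 7 August 2068 (Tue); 9 September 2068 (Sun); 21 September 2068 (Fri); 9 October 2068 (Tue).
5 of the 8 holidays fall on weekdays; the rest are weekends and were already excluded.
Business days: 114 − 5 = 109.

109 business days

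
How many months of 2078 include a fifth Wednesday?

4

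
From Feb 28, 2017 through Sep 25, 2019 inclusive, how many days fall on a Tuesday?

135

Feb 28, 2017 is a Tuesday.
The range spans 940 days (inclusive of both endpoints).
940 = 7 × 134 + 2, so there are 134 full weeks plus 2 extra days.
Each full week contributes one Tuesday: 134 so far.
The 2 extra days are Tue, Wed — 1 of them qualifies.
Total: 134 + 1 = 135.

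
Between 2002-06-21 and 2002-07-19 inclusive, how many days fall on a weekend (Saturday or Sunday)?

8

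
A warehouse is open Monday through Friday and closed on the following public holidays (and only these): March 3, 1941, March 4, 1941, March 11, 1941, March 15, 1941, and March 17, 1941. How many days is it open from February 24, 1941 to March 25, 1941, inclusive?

18

February 24, 1941 is a Monday.
The range spans 30 days (inclusive of both endpoints).
30 = 7 × 4 + 2, so there are 4 full weeks plus 2 extra days.
Each full week contributes 5 weekdays (Mon–Fri): 4 × 5 = 20.
The 2 extra days are Mon, Tue — 2 of them qualify.
Total: 20 + 2 = 22.
Holidays: March 3, 1941 (Mon); March 4, 1941 (Tue); March 11, 1941 (Tue); March 15, 1941 (Sat); March 17, 1941 (Mon).
4 of the 5 holidays fall on weekdays; the rest are weekends and were already excluded.
Business days: 22 − 4 = 18.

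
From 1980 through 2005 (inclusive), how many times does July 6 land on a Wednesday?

4

Day of week of July 6 in each year:
1980: Sun, 1981: Mon, 1982: Tue, 1983: Wed ✓, 1984: Fri, 1985: Sat, 1986: Sun, 1987: Mon, 1988: Wed ✓, 1989: Thu, 1990: Fri, 1991: Sat, 1992: Mon, 1993: Tue, 1994: Wed ✓, 1995: Thu, 1996: Sat, 1997: Sun, 1998: Mon, 1999: Tue, 2000: Thu, 2001: Fri, 2002: Sat, 2003: Sun, 2004: Tue, 2005: Wed ✓
Wednesdays: 1983, 1988, 1994, 2005.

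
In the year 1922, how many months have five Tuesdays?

A month has five Tuesdays exactly when Tuesday falls within its first (length − 28) days.
Jan: 31 days, starts Sun → 5 of Sun, Mon, Tue ✓
Feb: 28 days, starts Wed → 5 of (none)
Mar: 31 days, starts Wed → 5 of Wed, Thu, Fri
Apr: 30 days, starts Sat → 5 of Sat, Sun
May: 31 days, starts Mon → 5 of Mon, Tue, Wed ✓
Jun: 30 days, starts Thu → 5 of Thu, Fri
Jul: 31 days, starts Sat → 5 of Sat, Sun, Mon
Aug: 31 days, starts Tue → 5 of Tue, Wed, Thu ✓
Sep: 30 days, starts Fri → 5 of Fri, Sat
Oct: 31 days, starts Sun → 5 of Sun, Mon, Tue ✓
Nov: 30 days, starts Wed → 5 of Wed, Thu
Dec: 31 days, starts Fri → 5 of Fri, Sat, Sun
Months with five Tuesdays: Jan, May, Aug, Oct.

4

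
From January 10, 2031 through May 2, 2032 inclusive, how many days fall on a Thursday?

68

January 10, 2031 is a Friday.
That's 479 days from start to end, counting both.
479 = 7 × 68 + 3, so there are 68 full weeks plus 3 extra days.
Each full week contributes one Thursday: 68 so far.
The 3 extra days are Fri, Sat, Sun — none qualify.
Total: 68 + 0 = 68.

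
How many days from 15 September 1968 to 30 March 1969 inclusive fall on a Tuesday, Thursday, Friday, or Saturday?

112

15 September 1968 is a Sunday.
That's 197 days from start to end, counting both.
197 = 7 × 28 + 1, so there are 28 full weeks plus 1 extra day.
Each full week contributes 4 days from the set (Tue, Thu, Fri, Sat): 28 × 4 = 112.
The 1 extra day is Sun — none qualify.
Total: 112 + 0 = 112.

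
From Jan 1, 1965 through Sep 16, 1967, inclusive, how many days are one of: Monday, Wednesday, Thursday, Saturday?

Jan 1, 1965 is a Friday.
From Jan 1, 1965 to Sep 16, 1967 is 989 days inclusive.
989 = 7 × 141 + 2, so there are 141 full weeks plus 2 extra days.
Each full week contributes 4 days from the set (Mon, Wed, Thu, Sat): 141 × 4 = 564.
The 2 extra days are Friday, Saturday — 1 of them qualifies.
Total: 564 + 1 = 565.

565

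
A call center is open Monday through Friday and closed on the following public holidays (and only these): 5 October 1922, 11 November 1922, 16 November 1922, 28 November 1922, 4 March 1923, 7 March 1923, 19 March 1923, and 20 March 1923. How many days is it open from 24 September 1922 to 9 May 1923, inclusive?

24 September 1922 is a Sunday.
From 24 September 1922 to 9 May 1923 is 228 days inclusive.
228 = 7 × 32 + 4, so there are 32 full weeks plus 4 extra days.
Each full week contributes 5 weekdays (Mon–Fri): 32 × 5 = 160.
The 4 extra days are Sun, Mon, Tue, Wed — 3 of them qualify.
Total: 160 + 3 = 163.
Holidays: 5 October 1922 (Thu); 11 November 1922 (Sat); 16 November 1922 (Thu); 28 November 1922 (Tue); 4 March 1923 (Sun); 7 March 1923 (Wed); 19 March 1923 (Mon); 20 March 1923 (Tue).
6 of the 8 holidays fall on weekdays; the rest are weekends and were already excluded.
Business days: 163 − 6 = 157.

157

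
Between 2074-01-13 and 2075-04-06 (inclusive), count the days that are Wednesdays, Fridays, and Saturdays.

193

2074-01-13 is a Saturday.
The range spans 449 days (inclusive of both endpoints).
449 = 7 × 64 + 1, so there are 64 full weeks plus 1 extra day.
Each full week contributes 3 days from the set (Wed, Fri, Sat): 64 × 3 = 192.
The 1 extra day is Sat — 1 of them qualifies.
Total: 192 + 1 = 193.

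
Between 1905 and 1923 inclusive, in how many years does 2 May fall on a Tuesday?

4

Day of week of May 2 in each year:
1905: Tue ✓, 1906: Wed, 1907: Thu, 1908: Sat, 1909: Sun, 1910: Mon, 1911: Tue ✓, 1912: Thu, 1913: Fri, 1914: Sat, 1915: Sun, 1916: Tue ✓, 1917: Wed, 1918: Thu, 1919: Fri, 1920: Sun, 1921: Mon, 1922: Tue ✓, 1923: Wed
Tuesdays: 1905, 1911, 1916, 1922.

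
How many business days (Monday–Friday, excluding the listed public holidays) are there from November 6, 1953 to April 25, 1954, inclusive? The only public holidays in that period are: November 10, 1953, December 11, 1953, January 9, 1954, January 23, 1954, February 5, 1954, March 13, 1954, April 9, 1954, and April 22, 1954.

116

November 6, 1953 is a Friday.
That's 171 days from start to end, counting both.
171 = 7 × 24 + 3, so there are 24 full weeks plus 3 extra days.
Each full week contributes 5 weekdays (Mon–Fri): 24 × 5 = 120.
The 3 extra days are Friday, Saturday, Sunday — 1 of them qualifies.
Total: 120 + 1 = 121.
Holidays: November 10, 1953 (Tue); December 11, 1953 (Fri); January 9, 1954 (Sat); January 23, 1954 (Sat); February 5, 1954 (Fri); March 13, 1954 (Sat); April 9, 1954 (Fri); April 22, 1954 (Thu).
5 of the 8 holidays fall on weekdays; the rest are weekends and were already excluded.
Business days: 121 − 5 = 116.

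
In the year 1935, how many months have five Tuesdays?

5

A month has five Tuesdays exactly when Tuesday falls within its first (length − 28) days.
Jan: 31 days, starts Tue → 5 of Tue, Wed, Thu ✓
Feb: 28 days, starts Fri → 5 of (none)
Mar: 31 days, starts Fri → 5 of Fri, Sat, Sun
Apr: 30 days, starts Mon → 5 of Mon, Tue ✓
May: 31 days, starts Wed → 5 of Wed, Thu, Fri
Jun: 30 days, starts Sat → 5 of Sat, Sun
Jul: 31 days, starts Mon → 5 of Mon, Tue, Wed ✓
Aug: 31 days, starts Thu → 5 of Thu, Fri, Sat
Sep: 30 days, starts Sun → 5 of Sun, Mon
Oct: 31 days, starts Tue → 5 of Tue, Wed, Thu ✓
Nov: 30 days, starts Fri → 5 of Fri, Sat
Dec: 31 days, starts Sun → 5 of Sun, Mon, Tue ✓
Months with five Tuesdays: Jan, Apr, Jul, Oct, Dec.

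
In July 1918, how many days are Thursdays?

4

1918-07-01 is a Monday.
The range spans 31 days (inclusive of both endpoints).
31 = 7 × 4 + 3, so there are 4 full weeks plus 3 extra days.
Each full week contributes one Thursday: 4 so far.
The 3 extra days are Mon, Tue, Wed — none qualify.
Total: 4 + 0 = 4.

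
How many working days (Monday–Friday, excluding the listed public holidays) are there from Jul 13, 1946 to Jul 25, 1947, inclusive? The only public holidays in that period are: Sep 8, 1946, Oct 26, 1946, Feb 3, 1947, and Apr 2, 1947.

268 working days

Jul 13, 1946 is a Saturday.
From Jul 13, 1946 to Jul 25, 1947 is 378 days inclusive.
378 = 7 × 54, so the span is exactly 54 full weeks.
Each full week contributes 5 weekdays (Mon–Fri): 54 × 5 = 270.
Total: 270.
Holidays: Sep 8, 1946 (Sun); Oct 26, 1946 (Sat); Feb 3, 1947 (Mon); Apr 2, 1947 (Wed).
2 of the 4 holidays fall on weekdays; the rest are weekends and were already excluded.
Business days: 270 − 2 = 268.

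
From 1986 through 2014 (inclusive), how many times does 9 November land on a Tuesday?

4

Day of week of November 9 in each year:
1986: Sun, 1987: Mon, 1988: Wed, 1989: Thu, 1990: Fri, 1991: Sat, 1992: Mon, 1993: Tue ✓, 1994: Wed, 1995: Thu, 1996: Sat, 1997: Sun, 1998: Mon, 1999: Tue ✓, 2000: Thu, 2001: Fri, 2002: Sat, 2003: Sun, 2004: Tue ✓, 2005: Wed, 2006: Thu, 2007: Fri, 2008: Sun, 2009: Mon, 2010: Tue ✓, 2011: Wed, 2012: Fri, 2013: Sat, 2014: Sun
Tuesdays: 1993, 1999, 2004, 2010.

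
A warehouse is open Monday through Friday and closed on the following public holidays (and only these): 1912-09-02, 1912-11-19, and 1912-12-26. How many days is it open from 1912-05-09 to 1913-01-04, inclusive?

1912-05-09 is a Thursday.
That's 241 days from start to end, counting both.
241 = 7 × 34 + 3, so there are 34 full weeks plus 3 extra days.
Each full week contributes 5 weekdays (Mon–Fri): 34 × 5 = 170.
The 3 extra days are Thursday, Friday, Saturday — 2 of them qualify.
Total: 170 + 2 = 172.
Holidays: 1912-09-02 (Mon); 1912-11-19 (Tue); 1912-12-26 (Thu).
All 3 holidays fall on weekdays, so subtract 3.
Business days: 172 − 3 = 169.

169 working days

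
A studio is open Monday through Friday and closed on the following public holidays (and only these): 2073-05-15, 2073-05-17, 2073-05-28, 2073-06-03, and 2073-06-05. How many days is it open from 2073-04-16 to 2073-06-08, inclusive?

2073-04-16 is a Sunday.
The range spans 54 days (inclusive of both endpoints).
54 = 7 × 7 + 5, so there are 7 full weeks plus 5 extra days.
Each full week contributes 5 weekdays (Mon–Fri): 7 × 5 = 35.
The 5 extra days are Sun, Mon, Tue, Wed, Thu — 4 of them qualify.
Total: 35 + 4 = 39.
Holidays: 2073-05-15 (Mon); 2073-05-17 (Wed); 2073-05-28 (Sun); 2073-06-03 (Sat); 2073-06-05 (Mon).
3 of the 5 holidays fall on weekdays; the rest are weekends and were already excluded.
Business days: 39 − 3 = 36.

36 working days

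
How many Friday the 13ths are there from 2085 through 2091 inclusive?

Friday-the-13ths by year:
2085: Apr, Jul
2086: Sep, Dec
2087: Jun
2088: Feb, Aug
2089: May
2090: Jan, Oct
2091: Apr, Jul

12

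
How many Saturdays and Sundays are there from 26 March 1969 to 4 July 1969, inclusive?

28

26 March 1969 is a Wednesday.
That's 101 days from start to end, counting both.
101 = 7 × 14 + 3, so there are 14 full weeks plus 3 extra days.
Each full week contributes 2 weekend days (Sat, Sun): 14 × 2 = 28.
The 3 extra days are Wed, Thu, Fri — none qualify.
Total: 28 + 0 = 28.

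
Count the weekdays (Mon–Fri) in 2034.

Jan 1, 2034 is a Sunday.
The range spans 365 days (inclusive of both endpoints).
365 = 7 × 52 + 1, so there are 52 full weeks plus 1 extra day.
Each full week contributes 5 weekdays (Mon–Fri): 52 × 5 = 260.
The 1 extra day is Sun — none qualify.
Total: 260 + 0 = 260.

260 weekdays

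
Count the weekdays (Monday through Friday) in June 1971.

1 June 1971 is a Tuesday.
From 1 June 1971 to 30 June 1971 is 30 days inclusive.
30 = 7 × 4 + 2, so there are 4 full weeks plus 2 extra days.
Each full week contributes 5 weekdays (Mon–Fri): 4 × 5 = 20.
The 2 extra days are Tue, Wed — 2 of them qualify.
Total: 20 + 2 = 22.

22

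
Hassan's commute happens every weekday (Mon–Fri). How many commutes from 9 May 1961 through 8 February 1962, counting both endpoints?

9 May 1961 is a Tuesday.
The range spans 276 days (inclusive of both endpoints).
276 = 7 × 39 + 3, so there are 39 full weeks plus 3 extra days.
Each full week contributes 5 weekdays (Mon–Fri): 39 × 5 = 195.
The 3 extra days are Tuesday, Wednesday, Thursday — 3 of them qualify.
Total: 195 + 3 = 198.

198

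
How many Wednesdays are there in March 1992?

4

1992-03-01 is a Sunday.
That's 31 days from start to end, counting both.
31 = 7 × 4 + 3, so there are 4 full weeks plus 3 extra days.
Each full week contributes one Wednesday: 4 so far.
The 3 extra days are Sunday, Monday, Tuesday — none qualify.
Total: 4 + 0 = 4.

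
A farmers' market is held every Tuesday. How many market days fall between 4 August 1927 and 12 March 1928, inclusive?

31

4 August 1927 is a Thursday.
From 4 August 1927 to 12 March 1928 is 222 days inclusive.
222 = 7 × 31 + 5, so there are 31 full weeks plus 5 extra days.
Each full week contributes one Tuesday: 31 so far.
The 5 extra days are Thu, Fri, Sat, Sun, Mon — none qualify.
Total: 31 + 0 = 31.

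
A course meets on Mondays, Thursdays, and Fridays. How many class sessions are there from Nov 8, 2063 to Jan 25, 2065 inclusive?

Nov 8, 2063 is a Thursday.
The range spans 445 days (inclusive of both endpoints).
445 = 7 × 63 + 4, so there are 63 full weeks plus 4 extra days.
Each full week contributes 3 days from the set (Mon, Thu, Fri): 63 × 3 = 189.
The 4 extra days are Thu, Fri, Sat, Sun — 2 of them qualify.
Total: 189 + 2 = 191.

191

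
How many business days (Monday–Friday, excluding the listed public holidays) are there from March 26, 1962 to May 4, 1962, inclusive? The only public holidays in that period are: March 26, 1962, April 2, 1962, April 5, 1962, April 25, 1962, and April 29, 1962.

26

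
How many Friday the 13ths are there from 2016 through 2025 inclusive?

Friday-the-13ths by year:
2016: May
2017: Jan, Oct
2018: Apr, Jul
2019: Sep, Dec
2020: Mar, Nov
2021: Aug
2022: May
2023: Jan, Oct
2024: Sep, Dec
2025: Jun

16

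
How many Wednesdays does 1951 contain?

1951-01-01 is a Monday.
The range spans 365 days (inclusive of both endpoints).
365 = 7 × 52 + 1, so there are 52 full weeks plus 1 extra day.
Each full week contributes one Wednesday: 52 so far.
The 1 extra day is Monday — none qualify.
Total: 52 + 0 = 52.

52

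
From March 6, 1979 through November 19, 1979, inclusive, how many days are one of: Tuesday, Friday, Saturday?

111

March 6, 1979 is a Tuesday.
That's 259 days from start to end, counting both.
259 = 7 × 37, so the span is exactly 37 full weeks.
Each full week contributes 3 days from the set (Tue, Fri, Sat): 37 × 3 = 111.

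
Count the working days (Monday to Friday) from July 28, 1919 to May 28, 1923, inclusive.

July 28, 1919 is a Monday.
That's 1401 days from start to end, counting both.
1401 = 7 × 200 + 1, so there are 200 full weeks plus 1 extra day.
Each full week contributes 5 weekdays (Mon–Fri): 200 × 5 = 1000.
The 1 extra day is Mon — 1 of them qualifies.
Total: 1000 + 1 = 1001.

1001 weekdays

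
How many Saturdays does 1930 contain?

1 January 1930 is a Wednesday.
That's 365 days from start to end, counting both.
365 = 7 × 52 + 1, so there are 52 full weeks plus 1 extra day.
Each full week contributes one Saturday: 52 so far.
The 1 extra day is Wednesday — none qualify.
Total: 52 + 0 = 52.

52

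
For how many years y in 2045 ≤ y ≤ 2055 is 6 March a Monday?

2

Day of week of March 6 in each year:
2045: Mon ✓, 2046: Tue, 2047: Wed, 2048: Fri, 2049: Sat, 2050: Sun, 2051: Mon ✓, 2052: Wed, 2053: Thu, 2054: Fri, 2055: Sat
Mondays: 2045, 2051.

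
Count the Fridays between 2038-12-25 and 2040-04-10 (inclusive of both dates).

67 Fridays

2038-12-25 is a Saturday.
The range spans 473 days (inclusive of both endpoints).
473 = 7 × 67 + 4, so there are 67 full weeks plus 4 extra days.
Each full week contributes one Friday: 67 so far.
The 4 extra days are Saturday, Sunday, Monday, Tuesday — none qualify.
Total: 67 + 0 = 67.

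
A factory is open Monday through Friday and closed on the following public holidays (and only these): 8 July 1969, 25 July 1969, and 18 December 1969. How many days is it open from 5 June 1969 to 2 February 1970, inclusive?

5 June 1969 is a Thursday.
From 5 June 1969 to 2 February 1970 is 243 days inclusive.
243 = 7 × 34 + 5, so there are 34 full weeks plus 5 extra days.
Each full week contributes 5 weekdays (Mon–Fri): 34 × 5 = 170.
The 5 extra days are Thu, Fri, Sat, Sun, Mon — 3 of them qualify.
Total: 170 + 3 = 173.
Holidays: 8 July 1969 (Tue); 25 July 1969 (Fri); 18 December 1969 (Thu).
All 3 holidays fall on weekdays, so subtract 3.
Business days: 173 − 3 = 170.

170 working days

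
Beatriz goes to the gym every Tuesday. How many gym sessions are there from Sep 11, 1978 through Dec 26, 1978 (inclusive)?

Sep 11, 1978 is a Monday.
From Sep 11, 1978 to Dec 26, 1978 is 107 days inclusive.
107 = 7 × 15 + 2, so there are 15 full weeks plus 2 extra days.
Each full week contributes one Tuesday: 15 so far.
The 2 extra days are Mon, Tue — 1 of them qualifies.
Total: 15 + 1 = 16.

16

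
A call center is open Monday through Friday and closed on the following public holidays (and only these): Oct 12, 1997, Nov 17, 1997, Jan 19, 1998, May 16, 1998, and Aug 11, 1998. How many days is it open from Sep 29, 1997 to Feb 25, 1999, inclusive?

366

Sep 29, 1997 is a Monday.
From Sep 29, 1997 to Feb 25, 1999 is 515 days inclusive.
515 = 7 × 73 + 4, so there are 73 full weeks plus 4 extra days.
Each full week contributes 5 weekdays (Mon–Fri): 73 × 5 = 365.
The 4 extra days are Monday, Tuesday, Wednesday, Thursday — 4 of them qualify.
Total: 365 + 4 = 369.
Holidays: Oct 12, 1997 (Sun); Nov 17, 1997 (Mon); Jan 19, 1998 (Mon); May 16, 1998 (Sat); Aug 11, 1998 (Tue).
3 of the 5 holidays fall on weekdays; the rest are weekends and were already excluded.
Business days: 369 − 3 = 366.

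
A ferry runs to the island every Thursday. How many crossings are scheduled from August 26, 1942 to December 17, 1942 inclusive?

August 26, 1942 is a Wednesday.
The range spans 114 days (inclusive of both endpoints).
114 = 7 × 16 + 2, so there are 16 full weeks plus 2 extra days.
Each full week contributes one Thursday: 16 so far.
The 2 extra days are Wednesday, Thursday — 1 of them qualifies.
Total: 16 + 1 = 17.

17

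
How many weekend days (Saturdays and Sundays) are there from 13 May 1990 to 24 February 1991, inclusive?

13 May 1990 is a Sunday.
That's 288 days from start to end, counting both.
288 = 7 × 41 + 1, so there are 41 full weeks plus 1 extra day.
Each full week contributes 2 weekend days (Sat, Sun): 41 × 2 = 82.
The 1 extra day is Sunday — 1 of them qualifies.
Total: 82 + 1 = 83.

83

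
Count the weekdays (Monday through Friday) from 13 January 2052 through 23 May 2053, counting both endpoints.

13 January 2052 is a Saturday.
From 13 January 2052 to 23 May 2053 is 497 days inclusive.
497 = 7 × 71, so the span is exactly 71 full weeks.
Each full week contributes 5 weekdays (Mon–Fri): 71 × 5 = 355.
Total: 355.

355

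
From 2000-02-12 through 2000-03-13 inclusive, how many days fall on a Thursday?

2000-02-12 is a Saturday.
That's 31 days from start to end, counting both.
31 = 7 × 4 + 3, so there are 4 full weeks plus 3 extra days.
Each full week contributes one Thursday: 4 so far.
The 3 extra days are Sat, Sun, Mon — none qualify.
Total: 4 + 0 = 4.

4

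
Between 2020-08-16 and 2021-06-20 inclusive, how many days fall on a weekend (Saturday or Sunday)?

2020-08-16 is a Sunday.
From 2020-08-16 to 2021-06-20 is 309 days inclusive.
309 = 7 × 44 + 1, so there are 44 full weeks plus 1 extra day.
Each full week contributes 2 weekend days (Sat, Sun): 44 × 2 = 88.
The 1 extra day is Sun — 1 of them qualifies.
Total: 88 + 1 = 89.

89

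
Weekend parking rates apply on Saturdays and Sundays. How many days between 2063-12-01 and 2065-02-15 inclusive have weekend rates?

2063-12-01 is a Saturday.
That's 443 days from start to end, counting both.
443 = 7 × 63 + 2, so there are 63 full weeks plus 2 extra days.
Each full week contributes 2 weekend days (Sat, Sun): 63 × 2 = 126.
The 2 extra days are Sat, Sun — 2 of them qualify.
Total: 126 + 2 = 128.

128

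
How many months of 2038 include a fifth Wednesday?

A month has five Wednesdays exactly when Wednesday falls within its first (length − 28) days.
Jan: 31 days, starts Fri → 5 of Fri, Sat, Sun
Feb: 28 days, starts Mon → 5 of (none)
Mar: 31 days, starts Mon → 5 of Mon, Tue, Wed ✓
Apr: 30 days, starts Thu → 5 of Thu, Fri
May: 31 days, starts Sat → 5 of Sat, Sun, Mon
Jun: 30 days, starts Tue → 5 of Tue, Wed ✓
Jul: 31 days, starts Thu → 5 of Thu, Fri, Sat
Aug: 31 days, starts Sun → 5 of Sun, Mon, Tue
Sep: 30 days, starts Wed → 5 of Wed, Thu ✓
Oct: 31 days, starts Fri → 5 of Fri, Sat, Sun
Nov: 30 days, starts Mon → 5 of Mon, Tue
Dec: 31 days, starts Wed → 5 of Wed, Thu, Fri ✓
Months with five Wednesdays: Mar, Jun, Sep, Dec.

4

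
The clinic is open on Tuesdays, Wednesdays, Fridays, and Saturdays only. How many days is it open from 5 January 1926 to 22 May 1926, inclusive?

80

5 January 1926 is a Tuesday.
From 5 January 1926 to 22 May 1926 is 138 days inclusive.
138 = 7 × 19 + 5, so there are 19 full weeks plus 5 extra days.
Each full week contributes 4 days from the set (Tue, Wed, Fri, Sat): 19 × 4 = 76.
The 5 extra days are Tuesday, Wednesday, Thursday, Friday, Saturday — 4 of them qualify.
Total: 76 + 4 = 80.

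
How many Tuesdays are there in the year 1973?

1 January 1973 is a Monday.
From 1 January 1973 to 31 December 1973 is 365 days inclusive.
365 = 7 × 52 + 1, so there are 52 full weeks plus 1 extra day.
Each full week contributes one Tuesday: 52 so far.
The 1 extra day is Mon — none qualify.
Total: 52 + 0 = 52.

52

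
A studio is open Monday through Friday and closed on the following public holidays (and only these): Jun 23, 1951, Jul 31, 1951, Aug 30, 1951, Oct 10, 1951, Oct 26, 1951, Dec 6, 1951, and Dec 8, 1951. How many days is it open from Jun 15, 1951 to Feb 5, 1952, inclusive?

163 working days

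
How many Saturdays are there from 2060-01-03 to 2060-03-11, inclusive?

10

2060-01-03 is a Saturday.
That's 69 days from start to end, counting both.
69 = 7 × 9 + 6, so there are 9 full weeks plus 6 extra days.
Each full week contributes one Saturday: 9 so far.
The 6 extra days are Sat, Sun, Mon, Tue, Wed, Thu — 1 of them qualifies.
Total: 9 + 1 = 10.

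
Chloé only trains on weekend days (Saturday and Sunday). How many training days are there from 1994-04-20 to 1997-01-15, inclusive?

286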